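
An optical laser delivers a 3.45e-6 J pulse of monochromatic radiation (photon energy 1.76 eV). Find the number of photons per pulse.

Per-photon energy: E = 2.820e-19 J (from energy = 1.76 eV).
N = E_total / E_photon = 3.45e-6 J / 2.820e-19 J = 1.22e13.

1.22e13 photons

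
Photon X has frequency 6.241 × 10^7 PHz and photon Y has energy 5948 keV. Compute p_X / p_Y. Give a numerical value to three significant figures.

p_X = 1.379 × 10^-19 kg·m/s (from frequency = 6.241 × 10^7 PHz, via p = hf/c).
p_Y = 3.179 × 10^-21 kg·m/s (from energy = 5948 keV, via p = E/c).
Ratio = 1.379 × 10^-19 / 3.179 × 10^-21 = 43.4.

43.4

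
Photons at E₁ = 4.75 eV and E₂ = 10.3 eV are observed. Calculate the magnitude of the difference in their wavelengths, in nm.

141 nm

Using λ = hc/E: λ₁ = 2.610e-7 m, λ₂ = 1.204e-7 m.
|Δλ| = |2.610e-7 − 1.204e-7| = 1.41e-7 m = 141 nm.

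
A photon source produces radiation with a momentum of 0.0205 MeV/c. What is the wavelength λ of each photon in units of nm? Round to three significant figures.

0.0605 nm

Take h = 6.62607015e-34 J·s, c = 2.99792458e8 m/s, 1 eV = 1.602176634e-19 J.
Convert to SI: p = 0.0205 MeV/c = 1.0956e-23 kg·m/s.
The photon relation is λ = h/p, giving λ = 6.048e-11 m.
Converting to nm: λ = 0.06048 nm ≈ 0.0605 nm.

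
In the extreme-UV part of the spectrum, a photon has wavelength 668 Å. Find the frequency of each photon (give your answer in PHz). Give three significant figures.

First convert: λ = 668 Å = 6.68 × 10^-8 m.
For a photon f = c/λ, so f = 4.488 × 10^15 Hz.
Converting to PHz: f = 4.488 PHz ≈ 4.49 PHz.

4.49 PHz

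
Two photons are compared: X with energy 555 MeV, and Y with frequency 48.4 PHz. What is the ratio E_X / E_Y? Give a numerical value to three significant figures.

2.77e6

E_X = 8.892e-11 J (from energy = 555 MeV, via E given directly).
E_Y = 3.207e-17 J (from frequency = 48.4 PHz, via E = hf).
Ratio = 8.892e-11 / 3.207e-17 = 2.77e6.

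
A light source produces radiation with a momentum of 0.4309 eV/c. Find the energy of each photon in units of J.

6.90e-20 J

First convert: p = 0.4309 eV/c = 2.3029e-28 kg·m/s.
The photon relation is E = pc, giving E = 6.904e-20 J.
So E ≈ 6.90e-20 J.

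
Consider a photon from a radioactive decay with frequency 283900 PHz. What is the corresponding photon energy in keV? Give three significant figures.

In SI units: f = 283900 PHz = 2.839·10^20 Hz.
For a photon E = hf, so E = 1.881·10^-13 J.
Converting to keV: E = 1174 keV ≈ 1170 keV.

1170 keV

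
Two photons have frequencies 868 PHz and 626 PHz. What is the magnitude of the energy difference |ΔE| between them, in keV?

1.00 keV

Using E = hf: E₁ = 5.751 × 10^-16 J, E₂ = 4.148 × 10^-16 J.
|ΔE| = |5.751 × 10^-16 − 4.148 × 10^-16| = 1.60 × 10^-16 J = 1.00 keV.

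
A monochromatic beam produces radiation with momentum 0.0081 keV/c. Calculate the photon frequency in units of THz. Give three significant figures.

Use h = 6.62607015 × 10^-34 J·s, c = 2.99792458 × 10^8 m/s, 1 eV = 1.602176634 × 10^-19 J.
In SI units: p = 0.0081 keV/c = 4.3289 × 10^-27 kg·m/s.
For a photon f = pc/h, so f = 1.959 × 10^15 Hz.
Converting to THz: f = 1959 THz ≈ 1960 THz.

1960 THz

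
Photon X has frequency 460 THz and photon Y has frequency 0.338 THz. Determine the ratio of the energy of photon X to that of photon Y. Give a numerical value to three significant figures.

E_X = 3.048 × 10^-19 J (from frequency = 460 THz, via E = hf).
E_Y = 2.240 × 10^-22 J (from frequency = 0.338 THz, via E = hf).
Ratio = 3.048 × 10^-19 / 2.240 × 10^-22 = 1360.

1360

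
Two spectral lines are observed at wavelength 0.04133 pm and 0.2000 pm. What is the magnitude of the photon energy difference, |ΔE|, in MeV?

23.8 MeV

Using E = hc/λ: E₁ = 4.8063e-12 J, E₂ = 9.9322e-13 J.
|ΔE| = |4.8063e-12 − 9.9322e-13| = 3.81e-12 J = 23.8 MeV.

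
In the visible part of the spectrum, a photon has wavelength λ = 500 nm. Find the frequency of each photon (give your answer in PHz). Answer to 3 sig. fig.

In SI units: λ = 500 nm = 5.0·10^-7 m.
For a photon f = c/λ, so f = 5.996·10^14 Hz.
Converting to PHz: f = 0.5996 PHz ≈ 0.600 PHz.

0.600 PHz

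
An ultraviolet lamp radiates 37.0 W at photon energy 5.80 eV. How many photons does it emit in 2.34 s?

Total energy: E_total = P·t = 37.0 × 2.34 = 86.58 J.
Per-photon energy: E = 9.293·10^-19 J.
N = E_total / E_photon = 9.32·10^19.

9.32·10^19 photons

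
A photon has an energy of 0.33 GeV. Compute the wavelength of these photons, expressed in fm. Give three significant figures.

3.76 fm

First convert: E = 0.33 GeV = 5.2872e-11 J.
Apply λ = hc/E: λ = 3.757e-15 m.
Converting to fm: λ = 3.757 fm ≈ 3.76 fm.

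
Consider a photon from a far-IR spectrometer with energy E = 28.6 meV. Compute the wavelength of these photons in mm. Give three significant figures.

0.0434 mm

(h = 6.62607015·10^-34 J·s, c = 2.99792458·10^8 m/s, 1 eV = 1.602176634·10^-19 J.)
In SI units: E = 28.6 meV = 4.5822·10^-21 J.
For a photon λ = hc/E, so λ = 4.335·10^-5 m.
Converting to mm: λ = 0.04335 mm ≈ 0.0434 mm.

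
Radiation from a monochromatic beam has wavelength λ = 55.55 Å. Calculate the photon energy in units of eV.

223 eV

Convert to SI: λ = 55.55 Å = 5.555·10^-9 m.
The photon relation is E = hc/λ, giving E = 3.576·10^-17 J.
Converting to eV: E = 223.2 eV ≈ 223 eV.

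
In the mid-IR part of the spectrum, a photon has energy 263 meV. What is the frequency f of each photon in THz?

(h = 6.62607015 × 10^-34 J·s, 1 eV = 1.602176634 × 10^-19 J.)
Convert to SI: E = 263 meV = 4.2137 × 10^-20 J.
For a photon f = E/h, so f = 6.359 × 10^13 Hz.
Converting to THz: f = 63.59 THz ≈ 63.6 THz.

63.6 THz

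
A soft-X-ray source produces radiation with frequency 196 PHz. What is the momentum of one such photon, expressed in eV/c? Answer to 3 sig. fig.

(h = 6.62607015 × 10^-34 J·s, c = 2.99792458 × 10^8 m/s, 1 eV = 1.602176634 × 10^-19 J.)
First convert: f = 196 PHz = 1.96 × 10^17 Hz.
The photon relation is p = hf/c, giving p = 4.332 × 10^-25 kg·m/s.
Converting to eV/c: p = 810.6 eV/c ≈ 811 eV/c.

811 eV/c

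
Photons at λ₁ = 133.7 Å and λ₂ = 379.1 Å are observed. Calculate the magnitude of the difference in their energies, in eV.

Using E = hc/λ: E₁ = 1.4857e-17 J, E₂ = 5.2399e-18 J.
|ΔE| = |1.4857e-17 − 5.2399e-18| = 9.62e-18 J = 60.0 eV.

60.0 eV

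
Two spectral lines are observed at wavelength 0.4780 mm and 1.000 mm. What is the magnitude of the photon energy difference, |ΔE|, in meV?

1.35 meV

Using E = hc/λ: E₁ = 4.1557 × 10^-22 J, E₂ = 1.9864 × 10^-22 J.
|ΔE| = |4.1557 × 10^-22 − 1.9864 × 10^-22| = 2.17 × 10^-22 J = 1.35 meV.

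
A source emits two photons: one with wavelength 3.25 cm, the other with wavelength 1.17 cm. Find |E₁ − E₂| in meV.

0.0678 meV

Using E = hc/λ: E₁ = 6.112e-24 J, E₂ = 1.698e-23 J.
|ΔE| = |6.112e-24 − 1.698e-23| = 1.09e-23 J = 0.0678 meV.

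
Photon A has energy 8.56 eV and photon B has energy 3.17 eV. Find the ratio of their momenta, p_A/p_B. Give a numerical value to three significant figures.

p_A = 4.575 × 10^-27 kg·m/s (from energy = 8.56 eV, via p = E/c).
p_B = 1.694 × 10^-27 kg·m/s (from energy = 3.17 eV, via p = E/c).
Ratio = 4.575 × 10^-27 / 1.694 × 10^-27 = 2.70.

2.70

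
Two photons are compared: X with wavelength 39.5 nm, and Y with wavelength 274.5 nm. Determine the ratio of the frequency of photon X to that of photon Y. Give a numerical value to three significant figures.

f_X = 7.590 × 10^15 Hz (from wavelength = 39.5 nm, via f = c/λ).
f_Y = 1.092 × 10^15 Hz (from wavelength = 274.5 nm, via f = c/λ).
Ratio = 7.590 × 10^15 / 1.092 × 10^15 = 6.95.

6.95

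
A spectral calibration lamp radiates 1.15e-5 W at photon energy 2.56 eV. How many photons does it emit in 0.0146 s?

Total energy: E_total = P·t = 1.15e-5 × 0.0146 = 1.679e-7 J.
Per-photon energy: E = 4.102e-19 J.
N = E_total / E_photon = 4.09e11.

4.09e11 photons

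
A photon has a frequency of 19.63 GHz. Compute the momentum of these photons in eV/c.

Take h = 6.62607015e-34 J·s, c = 2.99792458e8 m/s, 1 eV = 1.602176634e-19 J.
First convert: f = 19.63 GHz = 1.963e10 Hz.
For a photon p = hf/c, so p = 4.339e-32 kg·m/s.
Converting to eV/c: p = 8.118e-5 eV/c ≈ 8.12e-5 eV/c.

8.12e-5 eV/c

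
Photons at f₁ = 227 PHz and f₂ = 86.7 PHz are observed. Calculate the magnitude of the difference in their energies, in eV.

580 eV

Using E = hf: E₁ = 1.504 × 10^-16 J, E₂ = 5.745 × 10^-17 J.
|ΔE| = |1.504 × 10^-16 − 5.745 × 10^-17| = 9.30 × 10^-17 J = 580 eV.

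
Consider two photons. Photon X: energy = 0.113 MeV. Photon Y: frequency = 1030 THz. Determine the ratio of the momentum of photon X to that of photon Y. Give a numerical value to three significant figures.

2.65e4

p_X = 6.039e-23 kg·m/s (from energy = 0.113 MeV, via p = E/c).
p_Y = 2.277e-27 kg·m/s (from frequency = 1030 THz, via p = hf/c).
Ratio = 6.039e-23 / 2.277e-27 = 2.65e4.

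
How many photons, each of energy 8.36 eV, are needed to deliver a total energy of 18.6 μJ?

Per-photon energy: E = 1.339 × 10^-18 J (from energy = 8.36 eV).
N = E_total / E_photon = 1.86 × 10^-5 J / 1.339 × 10^-18 J = 1.39 × 10^13.

1.39 × 10^13 photons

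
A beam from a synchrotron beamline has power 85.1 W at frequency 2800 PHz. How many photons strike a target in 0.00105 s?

Total energy: E_total = P·t = 85.1 × 0.00105 = 0.08935 J.
Per-photon energy: E = 1.855 × 10^-15 J.
N = E_total / E_photon = 4.82 × 10^13.

4.82 × 10^13 photons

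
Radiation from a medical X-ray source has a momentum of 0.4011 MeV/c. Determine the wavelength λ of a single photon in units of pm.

In SI units: p = 0.4011 MeV/c = 2.1436 × 10^-22 kg·m/s.
For a photon λ = h/p, so λ = 3.091 × 10^-12 m.
Converting to pm: λ = 3.091 pm ≈ 3.09 pm.

3.09 pm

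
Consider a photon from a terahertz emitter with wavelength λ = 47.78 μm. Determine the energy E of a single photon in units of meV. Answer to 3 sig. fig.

25.9 meV

(h = 6.62607015 × 10^-34 J·s, c = 2.99792458 × 10^8 m/s, 1 eV = 1.602176634 × 10^-19 J.)
First convert: λ = 47.78 μm = 4.778 × 10^-5 m.
Apply E = hc/λ: E = 4.157 × 10^-21 J.
Converting to meV: E = 25.95 meV ≈ 25.9 meV.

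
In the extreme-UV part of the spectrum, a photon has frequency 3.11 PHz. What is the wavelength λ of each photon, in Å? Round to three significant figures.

First convert: f = 3.11 PHz = 3.11 × 10^15 Hz.
Apply λ = c/f: λ = 9.640 × 10^-8 m.
Converting to Å: λ = 964.0 Å ≈ 964 Å.

964 Å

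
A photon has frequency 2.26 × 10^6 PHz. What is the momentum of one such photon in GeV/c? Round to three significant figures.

9.35 × 10^-3 GeV/c

Use h = 6.62607015 × 10^-34 J·s, c = 2.99792458 × 10^8 m/s, 1 eV = 1.602176634 × 10^-19 J.
First convert: f = 2.26 × 10^6 PHz = 2.26 × 10^21 Hz.
For a photon p = hf/c, so p = 4.995 × 10^-21 kg·m/s.
Converting to GeV/c: p = 0.009347 GeV/c ≈ 9.35 × 10^-3 GeV/c.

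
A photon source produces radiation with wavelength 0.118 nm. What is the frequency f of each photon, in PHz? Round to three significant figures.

In SI units: λ = 0.118 nm = 1.18·10^-10 m.
For a photon f = c/λ, so f = 2.541·10^18 Hz.
Converting to PHz: f = 2541 PHz ≈ 2540 PHz.

2540 PHz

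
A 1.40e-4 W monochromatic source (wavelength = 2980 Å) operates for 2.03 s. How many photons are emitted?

4.26e14 photons

Total energy: E_total = P·t = 1.40e-4 × 2.03 = 2.842e-4 J.
Per-photon energy: E = 6.666e-19 J.
N = E_total / E_photon = 4.26e14.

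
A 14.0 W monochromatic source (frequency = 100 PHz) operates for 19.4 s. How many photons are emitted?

4.10e18 photons

Total energy: E_total = P·t = 14.0 × 19.4 = 271.6 J.
Per-photon energy: E = 6.626e-17 J.
N = E_total / E_photon = 4.10e18.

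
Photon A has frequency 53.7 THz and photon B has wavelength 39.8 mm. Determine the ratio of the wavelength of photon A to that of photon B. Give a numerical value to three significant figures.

1.40e-4

λ_A = 5.583e-6 m (from frequency = 53.7 THz, via λ = c/f).
λ_B = 0.03980 m (from wavelength = 39.8 mm, via λ given directly).
Ratio = 5.583e-6 / 0.03980 = 1.40e-4.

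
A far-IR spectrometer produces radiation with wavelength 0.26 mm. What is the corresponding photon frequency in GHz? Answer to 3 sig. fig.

Take c = 2.99792458e8 m/s.
In SI units: λ = 0.26 mm = 2.6e-4 m.
Apply f = c/λ: f = 1.153e12 Hz.
Converting to GHz: f = 1153 GHz ≈ 1150 GHz.

1150 GHz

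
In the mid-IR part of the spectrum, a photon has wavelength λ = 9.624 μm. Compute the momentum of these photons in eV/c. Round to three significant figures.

0.129 eV/c

(h = 6.62607015·10^-34 J·s, c = 2.99792458·10^8 m/s, 1 eV = 1.602176634·10^-19 J.)
Convert to SI: λ = 9.624 μm = 9.624·10^-6 m.
The photon relation is p = h/λ, giving p = 6.885·10^-29 kg·m/s.
Converting to eV/c: p = 0.1288 eV/c ≈ 0.129 eV/c.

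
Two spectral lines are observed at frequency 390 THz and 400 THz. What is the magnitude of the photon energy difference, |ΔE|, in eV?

Using E = hf: E₁ = 2.584e-19 J, E₂ = 2.650e-19 J.
|ΔE| = |2.584e-19 − 2.650e-19| = 6.63e-21 J = 0.0414 eV.

0.0414 eV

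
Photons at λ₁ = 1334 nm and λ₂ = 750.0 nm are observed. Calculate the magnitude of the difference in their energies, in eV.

0.724 eV

Using E = hc/λ: E₁ = 1.4891e-19 J, E₂ = 2.6486e-19 J.
|ΔE| = |1.4891e-19 − 2.6486e-19| = 1.16e-19 J = 0.724 eV.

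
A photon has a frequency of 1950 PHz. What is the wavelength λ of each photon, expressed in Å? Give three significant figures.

1.54 Å

(c = 2.99792458e8 m/s.)
Convert to SI: f = 1950 PHz = 1.95e18 Hz.
The photon relation is λ = c/f, giving λ = 1.537e-10 m.
Converting to Å: λ = 1.537 Å ≈ 1.54 Å.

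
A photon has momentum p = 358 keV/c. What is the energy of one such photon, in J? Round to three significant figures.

5.74 × 10^-14 J

In SI units: p = 358 keV/c = 1.9133 × 10^-22 kg·m/s.
Apply E = pc: E = 5.736 × 10^-14 J.
So E ≈ 5.74 × 10^-14 J.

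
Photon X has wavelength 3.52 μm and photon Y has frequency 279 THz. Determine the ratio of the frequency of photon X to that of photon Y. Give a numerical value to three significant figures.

f_X = 8.517 × 10^13 Hz (from wavelength = 3.52 μm, via f = c/λ).
f_Y = 2.790 × 10^14 Hz (from frequency = 279 THz, via f given directly).
Ratio = 8.517 × 10^13 / 2.790 × 10^14 = 0.305.

0.305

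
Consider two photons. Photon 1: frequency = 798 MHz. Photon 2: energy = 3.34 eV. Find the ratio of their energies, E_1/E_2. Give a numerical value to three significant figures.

9.88·10^-7

E_1 = 5.288·10^-25 J (from frequency = 798 MHz, via E = hf).
E_2 = 5.351·10^-19 J (from energy = 3.34 eV, via E given directly).
Ratio = 5.288·10^-25 / 5.351·10^-19 = 9.88·10^-7.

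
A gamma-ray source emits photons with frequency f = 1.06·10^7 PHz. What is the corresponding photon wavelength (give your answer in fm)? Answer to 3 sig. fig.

Take c = 2.99792458·10^8 m/s.
Convert to SI: f = 1.06·10^7 PHz = 1.06·10^22 Hz.
For a photon λ = c/f, so λ = 2.828·10^-14 m.
Converting to fm: λ = 28.28 fm ≈ 28.3 fm.

28.3 fm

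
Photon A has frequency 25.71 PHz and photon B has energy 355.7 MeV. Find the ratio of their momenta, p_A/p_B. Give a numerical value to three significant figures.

2.99e-7

p_A = 5.682e-26 kg·m/s (from frequency = 25.71 PHz, via p = hf/c).
p_B = 1.901e-19 kg·m/s (from energy = 355.7 MeV, via p = E/c).
Ratio = 5.682e-26 / 1.901e-19 = 2.99e-7.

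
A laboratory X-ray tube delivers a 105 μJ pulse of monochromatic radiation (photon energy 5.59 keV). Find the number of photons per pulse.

Per-photon energy: E = 8.956 × 10^-16 J (from energy = 5.59 keV).
N = E_total / E_photon = 1.05 × 10^-4 J / 8.956 × 10^-16 J = 1.17 × 10^11.

1.17 × 10^11 photons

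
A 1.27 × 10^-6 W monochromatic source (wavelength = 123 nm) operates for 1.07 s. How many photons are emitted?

8.41 × 10^11 photons

Total energy: E_total = P·t = 1.27 × 10^-6 × 1.07 = 1.359 × 10^-6 J.
Per-photon energy: E = 1.615 × 10^-18 J.
N = E_total / E_photon = 8.41 × 10^11.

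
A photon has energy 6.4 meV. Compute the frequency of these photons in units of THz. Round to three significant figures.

In SI units: E = 6.4 meV = 1.0254e-21 J.
Apply f = E/h: f = 1.548e12 Hz.
Converting to THz: f = 1.548 THz ≈ 1.55 THz.

1.55 THz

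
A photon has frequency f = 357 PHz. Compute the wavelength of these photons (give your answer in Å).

First convert: f = 357 PHz = 3.57 × 10^17 Hz.
Since λ = c/f for a photon, λ = 8.398 × 10^-10 m.
Converting to Å: λ = 8.398 Å ≈ 8.40 Å.

8.40 Å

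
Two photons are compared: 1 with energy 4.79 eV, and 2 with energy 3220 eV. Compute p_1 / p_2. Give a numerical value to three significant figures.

p_1 = 2.560e-27 kg·m/s (from energy = 4.79 eV, via p = E/c).
p_2 = 1.721e-24 kg·m/s (from energy = 3220 eV, via p = E/c).
Ratio = 2.560e-27 / 1.721e-24 = 1.49e-3.

1.49e-3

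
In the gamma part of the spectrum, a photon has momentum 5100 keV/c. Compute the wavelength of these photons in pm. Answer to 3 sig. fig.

Convert to SI: p = 5100 keV/c = 2.7256e-21 kg·m/s.
The photon relation is λ = h/p, giving λ = 2.431e-13 m.
Converting to pm: λ = 0.2431 pm ≈ 0.243 pm.

0.243 pm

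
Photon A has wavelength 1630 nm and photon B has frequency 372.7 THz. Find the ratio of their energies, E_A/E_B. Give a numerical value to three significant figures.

0.493

E_A = 1.219e-19 J (from wavelength = 1630 nm, via E = hc/λ).
E_B = 2.470e-19 J (from frequency = 372.7 THz, via E = hf).
Ratio = 1.219e-19 / 2.470e-19 = 0.493.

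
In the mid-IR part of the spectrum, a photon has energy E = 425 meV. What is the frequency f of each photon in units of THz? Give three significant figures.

(h = 6.62607015e-34 J·s, 1 eV = 1.602176634e-19 J.)
Convert to SI: E = 425 meV = 6.8093e-20 J.
The photon relation is f = E/h, giving f = 1.028e14 Hz.
Converting to THz: f = 102.8 THz ≈ 103 THz.

103 THz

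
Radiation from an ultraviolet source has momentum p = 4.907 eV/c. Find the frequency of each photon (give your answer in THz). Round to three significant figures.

1190 THz

In SI units: p = 4.907 eV/c = 2.6224e-27 kg·m/s.
Since f = pc/h for a photon, f = 1.187e15 Hz.
Converting to THz: f = 1187 THz ≈ 1190 THz.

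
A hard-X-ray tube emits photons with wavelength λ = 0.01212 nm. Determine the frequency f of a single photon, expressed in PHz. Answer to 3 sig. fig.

Use c = 2.99792458e8 m/s.
Convert to SI: λ = 0.01212 nm = 1.212e-11 m.
For a photon f = c/λ, so f = 2.474e19 Hz.
Converting to PHz: f = 24740 PHz ≈ 2.47e4 PHz.

2.47e4 PHz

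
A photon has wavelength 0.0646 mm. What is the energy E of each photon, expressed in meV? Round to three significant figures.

Convert to SI: λ = 0.0646 mm = 6.46e-5 m.
Since E = hc/λ for a photon, E = 3.075e-21 J.
Converting to meV: E = 19.19 meV ≈ 19.2 meV.

19.2 meV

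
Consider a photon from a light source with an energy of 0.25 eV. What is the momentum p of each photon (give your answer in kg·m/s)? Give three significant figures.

1.34e-28 kg·m/s

In SI units: E = 0.25 eV = 4.0054e-20 J.
Since p = E/c for a photon, p = 1.336e-28 kg·m/s.
So p ≈ 1.34e-28 kg·m/s.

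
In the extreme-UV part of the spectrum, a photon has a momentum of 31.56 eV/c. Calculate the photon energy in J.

Take c = 2.99792458 × 10^8 m/s, 1 eV = 1.602176634 × 10^-19 J.
Convert to SI: p = 31.56 eV/c = 1.6867 × 10^-26 kg·m/s.
For a photon E = pc, so E = 5.056 × 10^-18 J.
So E ≈ 5.06 × 10^-18 J.

5.06 × 10^-18 J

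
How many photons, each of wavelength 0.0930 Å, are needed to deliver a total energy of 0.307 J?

Per-photon energy: E = 2.136·10^-14 J (from wavelength = 0.0930 Å).
N = E_total / E_photon = 0.307 J / 2.136·10^-14 J = 1.44·10^13.

1.44·10^13 photons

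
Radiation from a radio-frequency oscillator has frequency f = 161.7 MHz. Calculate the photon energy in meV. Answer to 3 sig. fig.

Convert to SI: f = 161.7 MHz = 1.617 × 10^8 Hz.
For a photon E = hf, so E = 1.071 × 10^-25 J.
Converting to meV: E = 6.687 × 10^-4 meV ≈ 6.69 × 10^-4 meV.

6.69 × 10^-4 meV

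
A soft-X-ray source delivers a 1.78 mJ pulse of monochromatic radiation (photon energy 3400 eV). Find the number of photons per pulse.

Per-photon energy: E = 5.447e-16 J (from energy = 3400 eV).
N = E_total / E_photon = 0.00178 J / 5.447e-16 J = 3.27e12.

3.27e12 photons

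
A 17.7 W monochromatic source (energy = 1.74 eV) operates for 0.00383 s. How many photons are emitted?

Total energy: E_total = P·t = 17.7 × 0.00383 = 0.06779 J.
Per-photon energy: E = 2.788e-19 J.
N = E_total / E_photon = 2.43e17.

2.43e17 photons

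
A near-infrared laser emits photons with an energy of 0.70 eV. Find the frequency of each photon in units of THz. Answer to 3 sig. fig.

Use h = 6.62607015·10^-34 J·s, 1 eV = 1.602176634·10^-19 J.
In SI units: E = 0.70 eV = 1.1215·10^-19 J.
The photon relation is f = E/h, giving f = 1.693·10^14 Hz.
Converting to THz: f = 169.3 THz ≈ 169 THz.

169 THz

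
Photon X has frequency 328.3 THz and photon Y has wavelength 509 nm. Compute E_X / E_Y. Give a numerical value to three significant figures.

0.557

E_X = 2.175e-19 J (from frequency = 328.3 THz, via E = hf).
E_Y = 3.903e-19 J (from wavelength = 509 nm, via E = hc/λ).
Ratio = 2.175e-19 / 3.903e-19 = 0.557.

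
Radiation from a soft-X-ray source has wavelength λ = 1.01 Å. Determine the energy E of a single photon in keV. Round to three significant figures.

First convert: λ = 1.01 Å = 1.01 × 10^-10 m.
Since E = hc/λ for a photon, E = 1.967 × 10^-15 J.
Converting to keV: E = 12.28 keV ≈ 12.3 keV.

12.3 keV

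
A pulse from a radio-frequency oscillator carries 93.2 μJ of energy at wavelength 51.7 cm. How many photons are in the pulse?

2.43 × 10^20 photons

Per-photon energy: E = 3.842 × 10^-25 J (from wavelength = 51.7 cm).
N = E_total / E_photon = 9.32 × 10^-5 J / 3.842 × 10^-25 J = 2.43 × 10^20.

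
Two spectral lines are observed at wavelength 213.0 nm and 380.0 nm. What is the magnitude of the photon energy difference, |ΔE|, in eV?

2.56 eV

Using E = hc/λ: E₁ = 9.3260e-19 J, E₂ = 5.2275e-19 J.
|ΔE| = |9.3260e-19 − 5.2275e-19| = 4.10e-19 J = 2.56 eV.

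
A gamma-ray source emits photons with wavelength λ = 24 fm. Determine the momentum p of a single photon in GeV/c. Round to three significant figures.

0.0517 GeV/c

In SI units: λ = 24 fm = 2.4e-14 m.
For a photon p = h/λ, so p = 2.761e-20 kg·m/s.
Converting to GeV/c: p = 0.05166 GeV/c ≈ 0.0517 GeV/c.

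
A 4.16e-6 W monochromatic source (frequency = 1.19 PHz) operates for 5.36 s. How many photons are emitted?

2.83e13 photons

Total energy: E_total = P·t = 4.16e-6 × 5.36 = 2.230e-5 J.
Per-photon energy: E = 7.885e-19 J.
N = E_total / E_photon = 2.83e13.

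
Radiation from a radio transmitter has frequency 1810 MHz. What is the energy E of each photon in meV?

Use h = 6.62607015e-34 J·s, 1 eV = 1.602176634e-19 J.
In SI units: f = 1810 MHz = 1.81e9 Hz.
Since E = hf for a photon, E = 1.199e-24 J.
Converting to meV: E = 0.007486 meV ≈ 7.49e-3 meV.

7.49e-3 meV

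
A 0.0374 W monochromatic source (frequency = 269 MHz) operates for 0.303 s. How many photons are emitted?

6.36e22 photons

Total energy: E_total = P·t = 0.0374 × 0.303 = 0.01133 J.
Per-photon energy: E = 1.782e-25 J.
N = E_total / E_photon = 6.36e22.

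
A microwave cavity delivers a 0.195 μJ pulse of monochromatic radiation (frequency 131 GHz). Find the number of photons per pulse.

Per-photon energy: E = 8.680 × 10^-23 J (from frequency = 131 GHz).
N = E_total / E_photon = 1.95 × 10^-7 J / 8.680 × 10^-23 J = 2.25 × 10^15.

2.25 × 10^15 photons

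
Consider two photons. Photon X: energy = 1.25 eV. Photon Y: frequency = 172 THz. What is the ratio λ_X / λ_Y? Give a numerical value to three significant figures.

0.569

λ_X = 9.919e-7 m (from energy = 1.25 eV, via λ = hc/E).
λ_Y = 1.743e-6 m (from frequency = 172 THz, via λ = c/f).
Ratio = 9.919e-7 / 1.743e-6 = 0.569.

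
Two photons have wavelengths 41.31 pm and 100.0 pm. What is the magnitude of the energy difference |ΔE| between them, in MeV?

0.0176 MeV

Using E = hc/λ: E₁ = 4.8086 × 10^-15 J, E₂ = 1.9864 × 10^-15 J.
|ΔE| = |4.8086 × 10^-15 − 1.9864 × 10^-15| = 2.82 × 10^-15 J = 0.0176 MeV.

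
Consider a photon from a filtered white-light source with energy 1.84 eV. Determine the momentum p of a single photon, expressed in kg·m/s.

First convert: E = 1.84 eV = 2.9480e-19 J.
Since p = E/c for a photon, p = 9.833e-28 kg·m/s.
So p ≈ 9.83e-28 kg·m/s.

9.83e-28 kg·m/s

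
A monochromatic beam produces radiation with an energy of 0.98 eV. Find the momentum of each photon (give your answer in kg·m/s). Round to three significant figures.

5.24·10^-28 kg·m/s

Convert to SI: E = 0.98 eV = 1.5701·10^-19 J.
The photon relation is p = E/c, giving p = 5.237·10^-28 kg·m/s.
So p ≈ 5.24·10^-28 kg·m/s.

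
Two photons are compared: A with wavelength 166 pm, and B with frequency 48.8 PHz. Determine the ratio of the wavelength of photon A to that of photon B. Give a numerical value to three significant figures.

0.0270

λ_A = 1.660·10^-10 m (from wavelength = 166 pm, via λ given directly).
λ_B = 6.143·10^-9 m (from frequency = 48.8 PHz, via λ = c/f).
Ratio = 1.660·10^-10 / 6.143·10^-9 = 0.0270.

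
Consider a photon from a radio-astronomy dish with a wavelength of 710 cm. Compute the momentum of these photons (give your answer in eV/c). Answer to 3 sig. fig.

1.75 × 10^-7 eV/c

Convert to SI: λ = 710 cm = 7.1 m.
Since p = h/λ for a photon, p = 9.332 × 10^-35 kg·m/s.
Converting to eV/c: p = 1.746 × 10^-7 eV/c ≈ 1.75 × 10^-7 eV/c.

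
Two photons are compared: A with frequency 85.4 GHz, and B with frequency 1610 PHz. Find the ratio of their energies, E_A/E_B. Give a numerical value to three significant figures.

E_A = 5.659e-23 J (from frequency = 85.4 GHz, via E = hf).
E_B = 1.067e-15 J (from frequency = 1610 PHz, via E = hf).
Ratio = 5.659e-23 / 1.067e-15 = 5.30e-8.

5.30e-8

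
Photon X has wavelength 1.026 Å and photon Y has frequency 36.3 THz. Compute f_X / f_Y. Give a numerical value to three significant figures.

8.05e4

f_X = 2.922e18 Hz (from wavelength = 1.026 Å, via f = c/λ).
f_Y = 3.630e13 Hz (from frequency = 36.3 THz, via f given directly).
Ratio = 2.922e18 / 3.630e13 = 8.05e4.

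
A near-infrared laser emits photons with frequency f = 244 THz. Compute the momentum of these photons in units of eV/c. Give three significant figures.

(h = 6.62607015·10^-34 J·s, c = 2.99792458·10^8 m/s, 1 eV = 1.602176634·10^-19 J.)
Convert to SI: f = 244 THz = 2.44·10^14 Hz.
For a photon p = hf/c, so p = 5.393·10^-28 kg·m/s.
Converting to eV/c: p = 1.009 eV/c ≈ 1.01 eV/c.

1.01 eV/c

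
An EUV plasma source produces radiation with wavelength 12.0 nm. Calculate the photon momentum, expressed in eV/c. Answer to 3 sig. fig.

103 eV/c

(h = 6.62607015 × 10^-34 J·s, c = 2.99792458 × 10^8 m/s, 1 eV = 1.602176634 × 10^-19 J.)
In SI units: λ = 12.0 nm = 1.20 × 10^-8 m.
For a photon p = h/λ, so p = 5.522 × 10^-26 kg·m/s.
Converting to eV/c: p = 103.3 eV/c ≈ 103 eV/c.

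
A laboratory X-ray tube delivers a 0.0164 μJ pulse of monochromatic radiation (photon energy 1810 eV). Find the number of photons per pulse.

Per-photon energy: E = 2.900e-16 J (from energy = 1810 eV).
N = E_total / E_photon = 1.64e-8 J / 2.900e-16 J = 5.66e7.

5.66e7 photons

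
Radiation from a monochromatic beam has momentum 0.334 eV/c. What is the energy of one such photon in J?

5.35 × 10^-20 J

Use c = 2.99792458 × 10^8 m/s, 1 eV = 1.602176634 × 10^-19 J.
Convert to SI: p = 0.334 eV/c = 1.7850 × 10^-28 kg·m/s.
Since E = pc for a photon, E = 5.351 × 10^-20 J.
So E ≈ 5.35 × 10^-20 J.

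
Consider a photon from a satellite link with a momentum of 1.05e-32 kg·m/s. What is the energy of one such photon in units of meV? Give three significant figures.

0.0196 meV

For a photon E = pc, so E = 3.148e-24 J.
Converting to meV: E = 0.01965 meV ≈ 0.0196 meV.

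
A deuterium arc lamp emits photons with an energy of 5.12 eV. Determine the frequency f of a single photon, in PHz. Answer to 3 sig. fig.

Use h = 6.62607015 × 10^-34 J·s, 1 eV = 1.602176634 × 10^-19 J.
Convert to SI: E = 5.12 eV = 8.2031 × 10^-19 J.
Since f = E/h for a photon, f = 1.238 × 10^15 Hz.
Converting to PHz: f = 1.238 PHz ≈ 1.24 PHz.

1.24 PHz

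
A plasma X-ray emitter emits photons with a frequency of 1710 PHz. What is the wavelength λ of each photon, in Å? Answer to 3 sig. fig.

Use c = 2.99792458e8 m/s.
In SI units: f = 1710 PHz = 1.71e18 Hz.
Since λ = c/f for a photon, λ = 1.753e-10 m.
Converting to Å: λ = 1.753 Å ≈ 1.75 Å.

1.75 Å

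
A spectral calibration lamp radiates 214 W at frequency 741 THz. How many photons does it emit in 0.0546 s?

2.38e19 photons

Total energy: E_total = P·t = 214 × 0.0546 = 11.68 J.
Per-photon energy: E = 4.910e-19 J.
N = E_total / E_photon = 2.38e19.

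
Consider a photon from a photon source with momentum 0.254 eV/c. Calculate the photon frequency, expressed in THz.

61.4 THz

Take h = 6.62607015e-34 J·s, c = 2.99792458e8 m/s, 1 eV = 1.602176634e-19 J.
First convert: p = 0.254 eV/c = 1.3574e-28 kg·m/s.
For a photon f = pc/h, so f = 6.142e13 Hz.
Converting to THz: f = 61.42 THz ≈ 61.4 THz.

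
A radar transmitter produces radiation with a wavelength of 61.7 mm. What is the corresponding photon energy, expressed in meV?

0.0201 meV

Use h = 6.62607015 × 10^-34 J·s, c = 2.99792458 × 10^8 m/s, 1 eV = 1.602176634 × 10^-19 J.
Convert to SI: λ = 61.7 mm = 0.0617 m.
Since E = hc/λ for a photon, E = 3.220 × 10^-24 J.
Converting to meV: E = 0.02009 meV ≈ 0.0201 meV.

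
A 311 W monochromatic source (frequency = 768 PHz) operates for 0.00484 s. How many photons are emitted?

Total energy: E_total = P·t = 311 × 0.00484 = 1.505 J.
Per-photon energy: E = 5.089e-16 J.
N = E_total / E_photon = 2.96e15.

2.96e15 photons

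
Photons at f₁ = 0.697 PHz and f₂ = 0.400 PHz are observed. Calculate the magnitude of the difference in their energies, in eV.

Using E = hf: E₁ = 4.618e-19 J, E₂ = 2.650e-19 J.
|ΔE| = |4.618e-19 − 2.650e-19| = 1.97e-19 J = 1.23 eV.

1.23 eV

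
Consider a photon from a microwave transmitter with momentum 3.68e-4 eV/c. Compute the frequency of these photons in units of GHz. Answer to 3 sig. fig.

First convert: p = 3.68e-4 eV/c = 1.9667e-31 kg·m/s.
Apply f = pc/h: f = 8.898e10 Hz.
Converting to GHz: f = 88.98 GHz ≈ 89.0 GHz.

89.0 GHz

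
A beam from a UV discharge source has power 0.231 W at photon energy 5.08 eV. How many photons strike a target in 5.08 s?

1.44 × 10^18 photons

Total energy: E_total = P·t = 0.231 × 5.08 = 1.173 J.
Per-photon energy: E = 8.139 × 10^-19 J.
N = E_total / E_photon = 1.44 × 10^18.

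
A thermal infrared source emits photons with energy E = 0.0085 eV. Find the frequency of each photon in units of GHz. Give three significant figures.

Convert to SI: E = 0.0085 eV = 1.3619 × 10^-21 J.
Apply f = E/h: f = 2.055 × 10^12 Hz.
Converting to GHz: f = 2055 GHz ≈ 2060 GHz.

2060 GHz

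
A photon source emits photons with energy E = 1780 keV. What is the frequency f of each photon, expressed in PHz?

4.30 × 10^5 PHz

First convert: E = 1780 keV = 2.8519 × 10^-13 J.
The photon relation is f = E/h, giving f = 4.304 × 10^20 Hz.
Converting to PHz: f = 430400 PHz ≈ 4.30 × 10^5 PHz.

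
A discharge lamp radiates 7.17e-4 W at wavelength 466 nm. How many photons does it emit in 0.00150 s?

Total energy: E_total = P·t = 7.17e-4 × 0.00150 = 1.075e-6 J.
Per-photon energy: E = 4.263e-19 J.
N = E_total / E_photon = 2.52e12.

2.52e12 photons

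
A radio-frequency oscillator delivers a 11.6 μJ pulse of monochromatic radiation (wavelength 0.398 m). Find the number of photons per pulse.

Per-photon energy: E = 4.991e-25 J (from wavelength = 0.398 m).
N = E_total / E_photon = 1.16e-5 J / 4.991e-25 J = 2.32e19.

2.32e19 photons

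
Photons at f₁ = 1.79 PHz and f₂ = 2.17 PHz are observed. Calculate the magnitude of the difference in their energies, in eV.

1.57 eV

Using E = hf: E₁ = 1.186e-18 J, E₂ = 1.438e-18 J.
|ΔE| = |1.186e-18 − 1.438e-18| = 2.52e-19 J = 1.57 eV.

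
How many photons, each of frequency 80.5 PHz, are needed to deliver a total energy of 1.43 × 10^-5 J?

Per-photon energy: E = 5.334 × 10^-17 J (from frequency = 80.5 PHz).
N = E_total / E_photon = 1.43 × 10^-5 J / 5.334 × 10^-17 J = 2.68 × 10^11.

2.68 × 10^11 photons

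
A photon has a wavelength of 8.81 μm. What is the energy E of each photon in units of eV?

0.141 eV

Convert to SI: λ = 8.81 μm = 8.81e-6 m.
For a photon E = hc/λ, so E = 2.255e-20 J.
Converting to eV: E = 0.1407 eV ≈ 0.141 eV.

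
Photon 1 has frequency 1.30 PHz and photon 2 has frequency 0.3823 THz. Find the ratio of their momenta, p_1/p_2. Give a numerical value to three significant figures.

3400

p_1 = 2.873 × 10^-27 kg·m/s (from frequency = 1.30 PHz, via p = hf/c).
p_2 = 8.450 × 10^-31 kg·m/s (from frequency = 0.3823 THz, via p = hf/c).
Ratio = 2.873 × 10^-27 / 8.450 × 10^-31 = 3400.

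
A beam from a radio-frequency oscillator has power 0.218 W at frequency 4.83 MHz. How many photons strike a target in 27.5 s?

1.87e27 photons

Total energy: E_total = P·t = 0.218 × 27.5 = 5.995 J.
Per-photon energy: E = 3.200e-27 J.
N = E_total / E_photon = 1.87e27.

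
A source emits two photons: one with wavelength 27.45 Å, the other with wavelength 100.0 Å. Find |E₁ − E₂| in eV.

328 eV

Using E = hc/λ: E₁ = 7.2366·10^-17 J, E₂ = 1.9864·10^-17 J.
|ΔE| = |7.2366·10^-17 − 1.9864·10^-17| = 5.25·10^-17 J = 328 eV.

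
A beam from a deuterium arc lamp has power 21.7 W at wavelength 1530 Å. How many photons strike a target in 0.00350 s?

5.85 × 10^16 photons

Total energy: E_total = P·t = 21.7 × 0.00350 = 0.07595 J.
Per-photon energy: E = 1.298 × 10^-18 J.
N = E_total / E_photon = 5.85 × 10^16.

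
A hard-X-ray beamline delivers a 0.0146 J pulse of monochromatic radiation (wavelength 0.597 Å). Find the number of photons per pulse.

4.39e12 photons

Per-photon energy: E = 3.327e-15 J (from wavelength = 0.597 Å).
N = E_total / E_photon = 0.0146 J / 3.327e-15 J = 4.39e12.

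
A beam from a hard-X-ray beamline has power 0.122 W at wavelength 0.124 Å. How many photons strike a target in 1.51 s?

Total energy: E_total = P·t = 0.122 × 1.51 = 0.1842 J.
Per-photon energy: E = 1.602 × 10^-14 J.
N = E_total / E_photon = 1.15 × 10^13.

1.15 × 10^13 photons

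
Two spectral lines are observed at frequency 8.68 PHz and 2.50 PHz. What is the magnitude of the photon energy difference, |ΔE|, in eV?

25.6 eV

Using E = hf: E₁ = 5.751e-18 J, E₂ = 1.657e-18 J.
|ΔE| = |5.751e-18 − 1.657e-18| = 4.09e-18 J = 25.6 eV.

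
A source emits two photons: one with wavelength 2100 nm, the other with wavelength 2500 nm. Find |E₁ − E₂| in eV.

Using E = hc/λ: E₁ = 9.459 × 10^-20 J, E₂ = 7.946 × 10^-20 J.
|ΔE| = |9.459 × 10^-20 − 7.946 × 10^-20| = 1.51 × 10^-20 J = 0.0945 eV.

0.0945 eV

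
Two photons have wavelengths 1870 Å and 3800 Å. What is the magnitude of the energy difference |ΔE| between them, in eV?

Using E = hc/λ: E₁ = 1.062 × 10^-18 J, E₂ = 5.227 × 10^-19 J.
|ΔE| = |1.062 × 10^-18 − 5.227 × 10^-19| = 5.40 × 10^-19 J = 3.37 eV.

3.37 eV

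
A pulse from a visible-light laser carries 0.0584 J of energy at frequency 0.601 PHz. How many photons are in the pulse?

Per-photon energy: E = 3.982·10^-19 J (from frequency = 0.601 PHz).
N = E_total / E_photon = 0.0584 J / 3.982·10^-19 J = 1.47·10^17.

1.47·10^17 photons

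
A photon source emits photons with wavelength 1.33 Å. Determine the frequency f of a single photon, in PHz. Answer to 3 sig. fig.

(c = 2.99792458e8 m/s.)
Convert to SI: λ = 1.33 Å = 1.33e-10 m.
Apply f = c/λ: f = 2.254e18 Hz.
Converting to PHz: f = 2254 PHz ≈ 2250 PHz.

2250 PHz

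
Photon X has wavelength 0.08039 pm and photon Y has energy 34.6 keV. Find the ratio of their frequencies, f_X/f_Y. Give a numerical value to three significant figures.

446

f_X = 3.729 × 10^21 Hz (from wavelength = 0.08039 pm, via f = c/λ).
f_Y = 8.366 × 10^18 Hz (from energy = 34.6 keV, via f = E/h).
Ratio = 3.729 × 10^21 / 8.366 × 10^18 = 446.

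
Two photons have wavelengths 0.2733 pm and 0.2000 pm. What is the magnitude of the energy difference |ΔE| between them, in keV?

Using E = hc/λ: E₁ = 7.2684 × 10^-13 J, E₂ = 9.9322 × 10^-13 J.
|ΔE| = |7.2684 × 10^-13 − 9.9322 × 10^-13| = 2.66 × 10^-13 J = 1660 keV.

1660 keV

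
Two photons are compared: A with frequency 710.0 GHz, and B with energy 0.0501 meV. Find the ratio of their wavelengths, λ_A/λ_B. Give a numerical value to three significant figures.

λ_A = 4.222e-4 m (from frequency = 710.0 GHz, via λ = c/f).
λ_B = 0.02475 m (from energy = 0.0501 meV, via λ = hc/E).
Ratio = 4.222e-4 / 0.02475 = 0.0171.

0.0171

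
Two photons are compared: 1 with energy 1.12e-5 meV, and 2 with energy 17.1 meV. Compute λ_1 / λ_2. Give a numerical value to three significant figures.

λ_1 = 110.7 m (from energy = 1.12e-5 meV, via λ = hc/E).
λ_2 = 7.251e-5 m (from energy = 17.1 meV, via λ = hc/E).
Ratio = 110.7 / 7.251e-5 = 1.53e6.

1.53e6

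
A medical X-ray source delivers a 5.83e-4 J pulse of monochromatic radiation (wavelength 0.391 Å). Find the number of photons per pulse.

Per-photon energy: E = 5.080e-15 J (from wavelength = 0.391 Å).
N = E_total / E_photon = 5.83e-4 J / 5.080e-15 J = 1.15e11.

1.15e11 photons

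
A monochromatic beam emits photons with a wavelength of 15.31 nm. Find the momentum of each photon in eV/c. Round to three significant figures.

Take h = 6.62607015 × 10^-34 J·s, c = 2.99792458 × 10^8 m/s, 1 eV = 1.602176634 × 10^-19 J.
First convert: λ = 15.31 nm = 1.531 × 10^-8 m.
Since p = h/λ for a photon, p = 4.328 × 10^-26 kg·m/s.
Converting to eV/c: p = 80.98 eV/c ≈ 81.0 eV/c.

81.0 eV/c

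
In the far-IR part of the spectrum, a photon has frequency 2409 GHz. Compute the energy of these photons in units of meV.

9.96 meV

Use h = 6.62607015e-34 J·s, 1 eV = 1.602176634e-19 J.
Convert to SI: f = 2409 GHz = 2.409e12 Hz.
Since E = hf for a photon, E = 1.596e-21 J.
Converting to meV: E = 9.963 meV ≈ 9.96 meV.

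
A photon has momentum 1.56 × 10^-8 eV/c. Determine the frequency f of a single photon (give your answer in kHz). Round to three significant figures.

First convert: p = 1.56 × 10^-8 eV/c = 8.3371 × 10^-36 kg·m/s.
For a photon f = pc/h, so f = 3.772 × 10^6 Hz.
Converting to kHz: f = 3772 kHz ≈ 3770 kHz.

3770 kHz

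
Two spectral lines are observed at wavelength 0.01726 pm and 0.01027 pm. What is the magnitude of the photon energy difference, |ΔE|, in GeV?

0.0489 GeV

Using E = hc/λ: E₁ = 1.1509e-11 J, E₂ = 1.9342e-11 J.
|ΔE| = |1.1509e-11 − 1.9342e-11| = 7.83e-12 J = 0.0489 GeV.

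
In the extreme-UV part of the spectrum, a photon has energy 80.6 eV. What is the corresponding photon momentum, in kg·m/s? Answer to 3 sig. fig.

First convert: E = 80.6 eV = 1.2914·10^-17 J.
Since p = E/c for a photon, p = 4.307·10^-26 kg·m/s.
So p ≈ 4.31·10^-26 kg·m/s.

4.31·10^-26 kg·m/s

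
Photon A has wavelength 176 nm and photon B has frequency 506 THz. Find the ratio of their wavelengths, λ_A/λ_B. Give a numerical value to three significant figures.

λ_A = 1.760 × 10^-7 m (from wavelength = 176 nm, via λ given directly).
λ_B = 5.925 × 10^-7 m (from frequency = 506 THz, via λ = c/f).
Ratio = 1.760 × 10^-7 / 5.925 × 10^-7 = 0.297.

0.297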